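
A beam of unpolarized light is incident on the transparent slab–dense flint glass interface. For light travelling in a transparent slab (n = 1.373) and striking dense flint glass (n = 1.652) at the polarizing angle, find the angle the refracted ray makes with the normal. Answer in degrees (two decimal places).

θ_t ≈ 39.73°

tan θ_B = n₂/n₁ = 1.652/1.373 = 1.2032, so θ_B = 50.27°.
The refracted ray is perpendicular to the reflected ray, so θ_t = 90° − θ_B = 39.73°.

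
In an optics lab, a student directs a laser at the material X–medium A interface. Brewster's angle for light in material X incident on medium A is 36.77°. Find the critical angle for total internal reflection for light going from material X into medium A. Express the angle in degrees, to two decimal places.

From Brewster, n₂/n₁ = tan θ_B = tan 36.77° = 0.7473.
Then sin θ_c = n₂/n₁ = 0.7473, so θ_c = arcsin 0.7473 = 48.36°.

θ_c ≈ 48.36°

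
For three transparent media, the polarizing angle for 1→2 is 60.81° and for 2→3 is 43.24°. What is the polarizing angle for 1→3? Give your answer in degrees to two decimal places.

θ_B ≈ 59.29°

tan θ_B(1→2) = n₂/n₁ = tan 60.81° = 1.7900.
tan θ_B(2→3) = n₃/n₂ = tan 43.24° = 0.9404.
So n₃/n₁ = (n₂/n₁)(n₃/n₂) = 1.7900 × 0.9404 = 1.6833.
θ_B(1→3) = arctan(1.6833) = 59.29°.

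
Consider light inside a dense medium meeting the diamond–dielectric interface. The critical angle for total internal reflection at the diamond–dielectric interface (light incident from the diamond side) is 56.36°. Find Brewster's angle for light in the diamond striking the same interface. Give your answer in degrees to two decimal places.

sin θ_c = n₂/n₁, so n₂/n₁ = sin 56.36° = 0.8325.
Brewster: tan θ_B = n₂/n₁ = 0.8325.
θ_B = arctan(0.8325) = 39.78°.

θ_B ≈ 39.78°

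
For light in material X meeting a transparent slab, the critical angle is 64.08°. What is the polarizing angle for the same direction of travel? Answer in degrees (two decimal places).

θ_B ≈ 41.97°

n₂/n₁ = sin θ_c = sin 64.08° = 0.8994.
tan θ_B equals the same ratio, so θ_B = arctan(0.8994) = 41.97°.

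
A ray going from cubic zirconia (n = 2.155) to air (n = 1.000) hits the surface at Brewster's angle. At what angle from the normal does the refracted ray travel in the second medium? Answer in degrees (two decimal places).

First find Brewster's angle: tan θ_B = 1.000/2.155 = 0.4640, giving θ_B = 24.89°.
At Brewster's angle the reflected and refracted rays are perpendicular, so θ_t = 90° − θ_B = 90° − 24.89° = 65.11°.

θ_t ≈ 65.11°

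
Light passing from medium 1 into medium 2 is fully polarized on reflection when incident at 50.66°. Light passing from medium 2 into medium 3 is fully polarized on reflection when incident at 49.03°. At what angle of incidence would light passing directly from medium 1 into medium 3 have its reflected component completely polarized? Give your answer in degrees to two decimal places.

Each Brewster angle gives a ratio: n₂/n₁ = tan 50.66° = 1.2200, n₃/n₂ = tan 49.03° = 1.1516.
So n₃/n₁ = (n₂/n₁)(n₃/n₂) = 1.2200 × 1.1516 = 1.4050.
θ_B(1→3) = arctan(1.4050) = 54.56°.

θ_B ≈ 54.56°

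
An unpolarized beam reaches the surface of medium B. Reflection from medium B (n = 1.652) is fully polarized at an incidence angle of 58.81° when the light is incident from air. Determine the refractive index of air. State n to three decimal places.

Full polarization of the reflected beam means tan θ_B = n₂/n₁, where n₁ is the incident medium (air).
n₁ = n₂ / tan θ_B = 1.652 / tan 58.81° = 1.000.

n ≈ 1.000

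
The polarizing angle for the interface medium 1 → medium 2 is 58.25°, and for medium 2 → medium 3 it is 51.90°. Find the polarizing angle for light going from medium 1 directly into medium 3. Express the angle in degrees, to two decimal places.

θ_B ≈ 64.12°

Each Brewster angle gives a ratio: n₂/n₁ = tan 58.25° = 1.6160, n₃/n₂ = tan 51.90° = 1.2753.
So n₃/n₁ = (n₂/n₁)(n₃/n₂) = 1.6160 × 1.2753 = 2.0609.
θ_B(1→3) = arctan(2.0609) = 64.12°.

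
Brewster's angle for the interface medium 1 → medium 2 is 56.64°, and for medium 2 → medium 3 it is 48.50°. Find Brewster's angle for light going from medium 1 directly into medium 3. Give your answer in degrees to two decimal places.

tan θ_B(1→2) = n₂/n₁ = tan 56.64° = 1.5189.
tan θ_B(2→3) = n₃/n₂ = tan 48.50° = 1.1303.
So n₃/n₁ = (n₂/n₁)(n₃/n₂) = 1.5189 × 1.1303 = 1.7168.
θ_B(1→3) = arctan(1.7168) = 59.78°.

θ_B ≈ 59.78°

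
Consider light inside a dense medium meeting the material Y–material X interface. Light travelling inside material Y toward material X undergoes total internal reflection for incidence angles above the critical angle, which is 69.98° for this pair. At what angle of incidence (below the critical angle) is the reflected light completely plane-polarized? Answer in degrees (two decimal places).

θ_B ≈ 43.22°

sin θ_c = n₂/n₁, so n₂/n₁ = sin 69.98° = 0.9396.
Brewster: tan θ_B = n₂/n₁ = 0.9396.
θ_B = arctan(0.9396) = 43.22°.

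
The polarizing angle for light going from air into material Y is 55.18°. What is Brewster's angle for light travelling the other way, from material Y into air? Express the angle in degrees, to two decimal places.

θ_B' ≈ 34.82°

tan θ_B' = n₁/n₂ = 1/tan θ_B, so θ_B' = 90° − θ_B.
θ_B' = 90° − 55.18° = 34.82°.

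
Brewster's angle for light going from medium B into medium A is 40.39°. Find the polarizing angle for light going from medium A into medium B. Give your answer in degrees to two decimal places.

θ_B' ≈ 49.61°

tan θ_B' = n₁/n₂ = 1/tan θ_B, so θ_B' = 90° − θ_B.
θ_B' = 90° − 40.39° = 49.61°.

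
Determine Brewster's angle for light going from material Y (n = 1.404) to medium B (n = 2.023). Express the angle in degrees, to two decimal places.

The reflected p-component vanishes when tan θ_B = n₂/n₁.
Brewster's condition: tan θ_B = n₂/n₁ = 2.023/1.404 = 1.4409.
θ_B = arctan(1.4409) = 55.24°.

θ_B ≈ 55.24°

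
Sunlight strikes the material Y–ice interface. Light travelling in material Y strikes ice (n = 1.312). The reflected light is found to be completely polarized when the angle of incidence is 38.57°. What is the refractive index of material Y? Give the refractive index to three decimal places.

At the Brewster angle, tan θ_B = n₂/n₁ with n₁ on the incident side (material Y) and n₂ on the transmitted side (ice).
n₁ = n₂ / tan θ_B = 1.312 / tan 38.57° = 1.645.

n ≈ 1.645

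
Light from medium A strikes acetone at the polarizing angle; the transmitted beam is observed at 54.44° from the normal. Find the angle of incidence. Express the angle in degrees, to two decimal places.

At Brewster's angle the reflected and refracted rays are perpendicular, so θ_B + θ_t = 90°.
θ_B = 90° − 54.44° = 35.56°.

θ_B ≈ 35.56°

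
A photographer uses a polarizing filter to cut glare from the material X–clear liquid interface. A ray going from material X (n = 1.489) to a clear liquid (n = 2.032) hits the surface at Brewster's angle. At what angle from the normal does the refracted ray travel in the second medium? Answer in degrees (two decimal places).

tan θ_B = n₂/n₁ = 2.032/1.489 = 1.3647, so θ_B = 53.77°.
Since θ_B + θ_t = 90° at Brewster incidence, θ_t = 90° − 53.77° = 36.23°.

θ_t ≈ 36.23°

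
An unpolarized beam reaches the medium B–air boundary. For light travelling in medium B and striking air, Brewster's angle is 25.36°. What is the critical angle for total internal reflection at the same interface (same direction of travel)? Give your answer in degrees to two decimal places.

n₂/n₁ = tan 25.36° = 0.4740; the critical angle satisfies sin θ_c = n₂/n₁.
θ_c = arcsin(0.4740) = 28.29°.

θ_c ≈ 28.29°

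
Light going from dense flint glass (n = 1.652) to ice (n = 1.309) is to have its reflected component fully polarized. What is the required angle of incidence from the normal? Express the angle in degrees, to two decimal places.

Brewster's condition: tan θ_B = n₂/n₁ = 1.309/1.652 = 0.7924.
θ_B = arctan(0.7924) = 38.39°.

θ_B ≈ 38.39°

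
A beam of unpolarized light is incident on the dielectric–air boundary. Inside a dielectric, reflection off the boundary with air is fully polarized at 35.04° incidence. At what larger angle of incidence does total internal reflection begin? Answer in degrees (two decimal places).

From Brewster, n₂/n₁ = tan θ_B = tan 35.04° = 0.7012.
Then sin θ_c = n₂/n₁ = 0.7012, so θ_c = arcsin 0.7012 = 44.53°.

θ_c ≈ 44.53°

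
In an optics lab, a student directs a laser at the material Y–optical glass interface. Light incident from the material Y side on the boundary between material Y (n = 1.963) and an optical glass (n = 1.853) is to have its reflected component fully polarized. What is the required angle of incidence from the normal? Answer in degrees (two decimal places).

The reflected p-component vanishes when tan θ_B = n₂/n₁.
Brewster's condition: tan θ_B = n₂/n₁ = 1.853/1.963 = 0.9440.
So θ_B = arctan 0.9440 = 43.35°.

θ_B ≈ 43.35°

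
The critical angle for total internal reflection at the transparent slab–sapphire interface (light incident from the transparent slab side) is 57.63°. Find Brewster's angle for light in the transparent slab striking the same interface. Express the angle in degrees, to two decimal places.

θ_B ≈ 40.18°

At the critical angle sin θ_c = n₂/n₁, giving n₂/n₁ = sin 57.63° = 0.8446.
Then tan θ_B = n₂/n₁ = 0.8446, so θ_B = arctan 0.8446 = 40.18°.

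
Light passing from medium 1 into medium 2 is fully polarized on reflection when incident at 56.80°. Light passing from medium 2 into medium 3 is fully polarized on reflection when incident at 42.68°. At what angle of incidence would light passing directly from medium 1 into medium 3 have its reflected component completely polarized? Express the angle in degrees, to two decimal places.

n₂/n₁ = tan 56.80° = 1.5282 and n₃/n₂ = tan 42.68° = 0.9221.
n₃/n₁ = 1.4092. Then tan θ_B(1→3) = n₃/n₁, so θ_B(1→3) = arctan(1.4092) = 54.64°.

θ_B ≈ 54.64°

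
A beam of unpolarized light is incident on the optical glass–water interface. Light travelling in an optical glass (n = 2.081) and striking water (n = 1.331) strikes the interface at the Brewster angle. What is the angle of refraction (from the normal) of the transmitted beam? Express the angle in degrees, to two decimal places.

First find Brewster's angle: tan θ_B = 1.331/2.081 = 0.6396, giving θ_B = 32.60°.
Since θ_B + θ_t = 90° at Brewster incidence, θ_t = 90° − 32.60° = 57.40°.

θ_t ≈ 57.40°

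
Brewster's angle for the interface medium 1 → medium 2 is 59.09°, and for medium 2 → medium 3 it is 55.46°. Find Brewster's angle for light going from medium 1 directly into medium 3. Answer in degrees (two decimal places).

n₂/n₁ = tan 59.09° = 1.6702 and n₃/n₂ = tan 55.46° = 1.4528.
n₃/n₁ = 2.4265. Then tan θ_B(1→3) = n₃/n₁, so θ_B(1→3) = arctan(2.4265) = 67.60°.

θ_B ≈ 67.60°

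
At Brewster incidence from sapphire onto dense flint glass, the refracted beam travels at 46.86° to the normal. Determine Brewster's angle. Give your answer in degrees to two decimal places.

Brewster's condition makes the reflected and refracted beams perpendicular: θ_B + θ_t = 90°.
θ_B = 90° − 46.86° = 43.14°.

θ_B ≈ 43.14°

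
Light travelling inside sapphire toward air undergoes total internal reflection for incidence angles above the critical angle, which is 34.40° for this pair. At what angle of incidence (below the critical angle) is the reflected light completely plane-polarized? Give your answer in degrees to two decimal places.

θ_B ≈ 29.47°

sin θ_c = n₂/n₁, so n₂/n₁ = sin 34.40° = 0.5650.
Brewster: tan θ_B = n₂/n₁ = 0.5650.
θ_B = arctan(0.5650) = 29.47°.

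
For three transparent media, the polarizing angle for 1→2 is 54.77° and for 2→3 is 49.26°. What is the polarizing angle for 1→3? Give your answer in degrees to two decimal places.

Each Brewster angle gives a ratio: n₂/n₁ = tan 54.77° = 1.4160, n₃/n₂ = tan 49.26° = 1.1610.
n₃/n₁ = 1.6439. Then tan θ_B(1→3) = n₃/n₁, so θ_B(1→3) = arctan(1.6439) = 58.69°.

θ_B ≈ 58.69°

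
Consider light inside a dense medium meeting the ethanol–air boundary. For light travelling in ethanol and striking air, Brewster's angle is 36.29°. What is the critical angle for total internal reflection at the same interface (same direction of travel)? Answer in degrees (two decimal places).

n₂/n₁ = tan 36.29° = 0.7343; the critical angle satisfies sin θ_c = n₂/n₁.
θ_c = arcsin(0.7343) = 47.25°.

θ_c ≈ 47.25°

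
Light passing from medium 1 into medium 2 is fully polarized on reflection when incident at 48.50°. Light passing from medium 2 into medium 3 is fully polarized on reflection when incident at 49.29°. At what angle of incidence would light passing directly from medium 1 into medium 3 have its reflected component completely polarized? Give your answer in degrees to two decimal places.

n₂/n₁ = tan 48.50° = 1.1303 and n₃/n₂ = tan 49.29° = 1.1622.
n₃/n₁ = 1.3136. Then tan θ_B(1→3) = n₃/n₁, so θ_B(1→3) = arctan(1.3136) = 52.72°.

θ_B ≈ 52.72°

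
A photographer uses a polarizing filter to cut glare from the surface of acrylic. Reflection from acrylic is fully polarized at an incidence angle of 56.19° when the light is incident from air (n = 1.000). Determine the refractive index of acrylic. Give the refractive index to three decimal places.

n ≈ 1.493

At the polarizing angle, tan θ_B = n₂/n₁ with n₁ on the incident side (air) and n₂ on the transmitted side (acrylic).
n₂ = n₁ tan θ_B = 1.000 × tan 56.19° = 1.493.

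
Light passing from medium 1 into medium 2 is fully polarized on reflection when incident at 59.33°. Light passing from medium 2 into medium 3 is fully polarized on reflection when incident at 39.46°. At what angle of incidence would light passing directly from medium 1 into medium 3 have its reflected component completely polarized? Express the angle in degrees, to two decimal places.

n₂/n₁ = tan 59.33° = 1.6862 and n₃/n₂ = tan 39.46° = 0.8232.
So n₃/n₁ = (n₂/n₁)(n₃/n₂) = 1.6862 × 0.8232 = 1.3880.
θ_B(1→3) = arctan(1.3880) = 54.23°.

θ_B ≈ 54.23°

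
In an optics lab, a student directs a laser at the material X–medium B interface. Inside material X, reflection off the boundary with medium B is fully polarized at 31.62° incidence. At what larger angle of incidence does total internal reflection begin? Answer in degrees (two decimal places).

From Brewster, n₂/n₁ = tan θ_B = tan 31.62° = 0.6157.
Then sin θ_c = n₂/n₁ = 0.6157, so θ_c = arcsin 0.6157 = 38.00°.

θ_c ≈ 38.00°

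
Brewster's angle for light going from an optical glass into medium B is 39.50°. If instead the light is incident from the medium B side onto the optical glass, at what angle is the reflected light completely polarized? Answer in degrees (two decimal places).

tan θ_B' = n₁/n₂ = 1/tan θ_B, so θ_B' = 90° − θ_B.
θ_B' = 90° − 39.50° = 50.50°.

θ_B' ≈ 50.50°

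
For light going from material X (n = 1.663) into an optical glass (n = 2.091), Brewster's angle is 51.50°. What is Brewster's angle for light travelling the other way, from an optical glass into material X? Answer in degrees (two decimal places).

The two Brewster angles are complementary: θ_B' = 90° − θ_B = 90° − 51.50° = 38.50°.

θ_B' ≈ 38.50°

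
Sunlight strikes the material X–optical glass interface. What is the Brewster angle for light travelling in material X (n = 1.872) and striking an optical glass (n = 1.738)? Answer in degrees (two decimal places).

θ_B ≈ 42.87°

Here n₂/n₁ = 1.738/1.872 = 0.9284, and Brewster's law gives tan θ_B = n₂/n₁.
θ_B = arctan(0.9284) = 42.87°.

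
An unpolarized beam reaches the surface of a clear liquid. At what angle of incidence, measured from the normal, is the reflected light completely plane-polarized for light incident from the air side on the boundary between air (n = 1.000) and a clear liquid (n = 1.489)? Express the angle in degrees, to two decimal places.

θ_B ≈ 56.12°

The reflected p-component vanishes when tan θ_B = n₂/n₁.
Here n₂/n₁ = 1.489/1.000 = 1.4890, and Brewster's law gives tan θ_B = n₂/n₁. Taking the arctangent, θ_B = 56.12°.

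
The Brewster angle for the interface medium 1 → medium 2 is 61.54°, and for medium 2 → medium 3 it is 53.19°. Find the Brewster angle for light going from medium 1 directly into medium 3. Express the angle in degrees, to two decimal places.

n₂/n₁ = tan 61.54° = 1.8448 and n₃/n₂ = tan 53.19° = 1.3362.
So n₃/n₁ = (n₂/n₁)(n₃/n₂) = 1.8448 × 1.3362 = 2.4652.
θ_B(1→3) = arctan(2.4652) = 67.92°.

θ_B ≈ 67.92°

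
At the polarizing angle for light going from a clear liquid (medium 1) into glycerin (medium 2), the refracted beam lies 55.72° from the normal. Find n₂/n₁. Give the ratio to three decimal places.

θ_B + θ_t = 90°, so θ_B = 90° − 55.72° = 34.28°.
Then n₂/n₁ = tan θ_B = tan 34.28° = 0.682.

n₂/n₁ ≈ 0.682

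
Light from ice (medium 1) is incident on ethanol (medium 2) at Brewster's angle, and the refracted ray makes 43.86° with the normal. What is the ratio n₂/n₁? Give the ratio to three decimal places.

n₂/n₁ ≈ 1.041

At Brewster incidence θ_B = 90° − θ_t = 90° − 43.86° = 46.14°.
Then n₂/n₁ = tan θ_B = tan 46.14° = 1.041.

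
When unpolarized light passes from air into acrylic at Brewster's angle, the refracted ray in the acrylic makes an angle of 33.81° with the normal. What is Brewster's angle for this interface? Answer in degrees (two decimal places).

θ_B ≈ 56.19°

Brewster's condition makes the reflected and refracted beams perpendicular: θ_B + θ_t = 90°.
θ_B = 90° − 33.81° = 56.19°.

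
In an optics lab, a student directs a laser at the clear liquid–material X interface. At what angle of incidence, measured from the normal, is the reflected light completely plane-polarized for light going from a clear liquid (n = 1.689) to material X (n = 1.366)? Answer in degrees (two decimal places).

θ_B ≈ 38.96°

The reflected p-component vanishes when tan θ_B = n₂/n₁.
Brewster's condition: tan θ_B = n₂/n₁ = 1.366/1.689 = 0.8088. Taking the arctangent, θ_B = 38.96°.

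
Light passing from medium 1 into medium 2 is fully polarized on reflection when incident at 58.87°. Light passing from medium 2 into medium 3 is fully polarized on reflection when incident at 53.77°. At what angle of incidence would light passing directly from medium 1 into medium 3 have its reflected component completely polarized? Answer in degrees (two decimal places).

Each Brewster angle gives a ratio: n₂/n₁ = tan 58.87° = 1.6558, n₃/n₂ = tan 53.77° = 1.3648.
Multiplying, n₃/n₁ = 1.6558 × 1.3648 = 2.2598, and θ_B(1→3) = arctan 2.2598 = 66.13°.

θ_B ≈ 66.13°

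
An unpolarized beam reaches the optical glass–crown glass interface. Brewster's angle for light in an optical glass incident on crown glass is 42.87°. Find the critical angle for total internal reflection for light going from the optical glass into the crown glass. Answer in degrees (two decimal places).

θ_c ≈ 68.17°

n₂/n₁ = tan 42.87° = 0.9283; the critical angle satisfies sin θ_c = n₂/n₁.
θ_c = arcsin(0.9283) = 68.17°.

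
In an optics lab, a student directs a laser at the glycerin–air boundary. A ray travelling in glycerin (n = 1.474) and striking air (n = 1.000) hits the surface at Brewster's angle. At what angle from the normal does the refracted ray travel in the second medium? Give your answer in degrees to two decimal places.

θ_t ≈ 55.85°

θ_B = arctan(n₂/n₁) = arctan(1.000/1.474) = 34.15°.
The refracted ray is perpendicular to the reflected ray, so θ_t = 90° − θ_B = 55.85°.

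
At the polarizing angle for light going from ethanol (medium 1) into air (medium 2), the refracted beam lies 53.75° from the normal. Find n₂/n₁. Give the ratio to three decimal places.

At Brewster incidence θ_B = 90° − θ_t = 90° − 53.75° = 36.25°.
tan θ_B = n₂/n₁, so n₂/n₁ = tan 36.25° = 0.733.

n₂/n₁ ≈ 0.733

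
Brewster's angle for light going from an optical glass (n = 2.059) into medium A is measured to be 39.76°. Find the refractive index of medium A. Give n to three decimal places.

At Brewster's angle, tan θ_B = n₂/n₁ with n₁ on the incident side (an optical glass) and n₂ on the transmitted side (medium A).
n₂ = n₁ tan θ_B = 2.059 × tan 39.76° = 1.713.

n ≈ 1.713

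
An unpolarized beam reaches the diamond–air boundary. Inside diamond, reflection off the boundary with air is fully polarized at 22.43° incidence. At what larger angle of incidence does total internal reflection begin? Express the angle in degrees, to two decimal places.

n₂/n₁ = tan 22.43° = 0.4128; the critical angle satisfies sin θ_c = n₂/n₁.
θ_c = arcsin(0.4128) = 24.38°.

θ_c ≈ 24.38°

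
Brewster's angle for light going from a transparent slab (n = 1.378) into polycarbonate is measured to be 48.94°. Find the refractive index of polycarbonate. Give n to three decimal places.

n ≈ 1.582

Brewster's law: tan θ_B = n₂/n₁ (light incident in a transparent slab, refracted into polycarbonate).
n₂ = n₁ tan θ_B = 1.378 × tan 48.94° = 1.582.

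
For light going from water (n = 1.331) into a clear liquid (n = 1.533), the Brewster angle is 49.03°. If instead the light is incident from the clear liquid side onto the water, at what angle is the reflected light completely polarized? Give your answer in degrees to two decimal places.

tan θ_B' = n₁/n₂ = 1/tan θ_B, so θ_B' = 90° − θ_B.
θ_B' = 90° − 49.03° = 40.97°.

θ_B' ≈ 40.97°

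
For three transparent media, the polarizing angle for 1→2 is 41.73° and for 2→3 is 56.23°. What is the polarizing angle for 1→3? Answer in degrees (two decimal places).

n₂/n₁ = tan 41.73° = 0.8919 and n₃/n₂ = tan 56.23° = 1.4955.
n₃/n₁ = 1.3338. Then tan θ_B(1→3) = n₃/n₁, so θ_B(1→3) = arctan(1.3338) = 53.14°.

θ_B ≈ 53.14°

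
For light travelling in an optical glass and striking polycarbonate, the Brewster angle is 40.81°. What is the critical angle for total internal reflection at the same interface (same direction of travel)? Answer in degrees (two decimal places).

From Brewster, n₂/n₁ = tan θ_B = tan 40.81° = 0.8635.
Then sin θ_c = n₂/n₁ = 0.8635, so θ_c = arcsin 0.8635 = 59.71°.

θ_c ≈ 59.71°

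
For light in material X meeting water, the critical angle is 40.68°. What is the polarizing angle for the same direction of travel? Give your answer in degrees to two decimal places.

θ_B ≈ 33.10°

sin θ_c = n₂/n₁, so n₂/n₁ = sin 40.68° = 0.6518.
Brewster: tan θ_B = n₂/n₁ = 0.6518.
θ_B = arctan(0.6518) = 33.10°.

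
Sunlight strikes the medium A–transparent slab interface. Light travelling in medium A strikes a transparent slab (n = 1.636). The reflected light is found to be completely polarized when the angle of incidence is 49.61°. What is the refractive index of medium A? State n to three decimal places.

Brewster's law: tan θ_B = n₂/n₁ (light incident in medium A, refracted into a transparent slab).
n₁ = n₂ / tan θ_B = 1.636 / tan 49.61° = 1.392.

n ≈ 1.392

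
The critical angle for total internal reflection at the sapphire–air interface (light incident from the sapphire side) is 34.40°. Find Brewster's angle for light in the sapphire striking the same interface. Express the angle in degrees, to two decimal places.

n₂/n₁ = sin θ_c = sin 34.40° = 0.5650.
tan θ_B equals the same ratio, so θ_B = arctan(0.5650) = 29.47°.

θ_B ≈ 29.47°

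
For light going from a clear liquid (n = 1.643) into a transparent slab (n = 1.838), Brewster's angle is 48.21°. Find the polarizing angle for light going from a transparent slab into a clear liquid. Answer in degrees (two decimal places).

θ_B' ≈ 41.79°

Reversing the direction swaps n₁ and n₂, so tan θ_B' = 1/tan θ_B and θ_B' = 90° − θ_B.
Hence θ_B' = 90° − 48.21° = 41.79°.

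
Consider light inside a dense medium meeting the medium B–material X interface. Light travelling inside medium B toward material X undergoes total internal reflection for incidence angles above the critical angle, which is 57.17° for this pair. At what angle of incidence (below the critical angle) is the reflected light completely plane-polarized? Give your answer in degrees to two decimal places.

At the critical angle sin θ_c = n₂/n₁, giving n₂/n₁ = sin 57.17° = 0.8403.
Then tan θ_B = n₂/n₁ = 0.8403, so θ_B = arctan 0.8403 = 40.04°.

θ_B ≈ 40.04°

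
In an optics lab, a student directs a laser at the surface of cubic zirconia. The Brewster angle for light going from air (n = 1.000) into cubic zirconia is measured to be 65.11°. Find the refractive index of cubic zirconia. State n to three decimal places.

n ≈ 2.155

Full polarization of the reflected beam means tan θ_B = n₂/n₁, where n₁ is the incident medium (air).
n₂ = n₁ tan θ_B = 1.000 × tan 65.11° = 2.155.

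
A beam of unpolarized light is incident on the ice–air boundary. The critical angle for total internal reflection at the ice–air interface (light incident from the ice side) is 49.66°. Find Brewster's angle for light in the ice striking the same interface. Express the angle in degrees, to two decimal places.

sin θ_c = n₂/n₁, so n₂/n₁ = sin 49.66° = 0.7622.
Brewster: tan θ_B = n₂/n₁ = 0.7622.
θ_B = arctan(0.7622) = 37.32°.

θ_B ≈ 37.32°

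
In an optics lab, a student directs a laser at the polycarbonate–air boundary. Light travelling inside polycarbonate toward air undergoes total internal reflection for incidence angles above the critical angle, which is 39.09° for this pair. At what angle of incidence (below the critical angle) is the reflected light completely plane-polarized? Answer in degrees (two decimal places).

θ_B ≈ 32.23°

sin θ_c = n₂/n₁, so n₂/n₁ = sin 39.09° = 0.6305.
Brewster: tan θ_B = n₂/n₁ = 0.6305.
θ_B = arctan(0.6305) = 32.23°.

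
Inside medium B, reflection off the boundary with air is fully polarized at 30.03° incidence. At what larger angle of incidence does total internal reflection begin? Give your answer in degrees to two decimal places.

From Brewster, n₂/n₁ = tan θ_B = tan 30.03° = 0.5780.
Then sin θ_c = n₂/n₁ = 0.5780, so θ_c = arcsin 0.5780 = 35.31°.

θ_c ≈ 35.31°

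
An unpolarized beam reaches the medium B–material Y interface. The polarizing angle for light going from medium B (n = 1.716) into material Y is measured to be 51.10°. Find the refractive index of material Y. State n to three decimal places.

n ≈ 2.127

Full polarization of the reflected beam means tan θ_B = n₂/n₁, where n₁ is the incident medium (medium B).
n₂ = n₁ tan θ_B = 1.716 × tan 51.10° = 2.127.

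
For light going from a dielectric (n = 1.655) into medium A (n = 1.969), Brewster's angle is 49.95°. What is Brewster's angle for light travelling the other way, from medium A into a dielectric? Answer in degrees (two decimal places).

tan θ_B' = n₁/n₂ = 1/tan θ_B, so θ_B' = 90° − θ_B.
θ_B' = 90° − 49.95° = 40.05°.

θ_B' ≈ 40.05°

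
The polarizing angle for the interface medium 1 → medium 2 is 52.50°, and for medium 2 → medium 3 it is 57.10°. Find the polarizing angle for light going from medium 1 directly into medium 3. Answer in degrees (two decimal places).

θ_B ≈ 63.60°

n₂/n₁ = tan 52.50° = 1.3032 and n₃/n₂ = tan 57.10° = 1.5458.
Multiplying, n₃/n₁ = 1.3032 × 1.5458 = 2.0145, and θ_B(1→3) = arctan 2.0145 = 63.60°.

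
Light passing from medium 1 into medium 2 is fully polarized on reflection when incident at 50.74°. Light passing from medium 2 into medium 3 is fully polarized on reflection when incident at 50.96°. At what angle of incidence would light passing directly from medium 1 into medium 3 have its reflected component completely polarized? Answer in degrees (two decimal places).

θ_B ≈ 56.46°

tan θ_B(1→2) = n₂/n₁ = tan 50.74° = 1.2235.
tan θ_B(2→3) = n₃/n₂ = tan 50.96° = 1.2331.
So n₃/n₁ = (n₂/n₁)(n₃/n₂) = 1.2235 × 1.2331 = 1.5087.
θ_B(1→3) = arctan(1.5087) = 56.46°.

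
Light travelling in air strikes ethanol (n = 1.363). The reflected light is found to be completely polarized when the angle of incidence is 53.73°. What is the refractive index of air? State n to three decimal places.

n ≈ 1.000

At Brewster's angle, tan θ_B = n₂/n₁ with n₁ on the incident side (air) and n₂ on the transmitted side (ethanol).
n₁ = n₂ / tan θ_B = 1.363 / tan 53.73° = 1.000.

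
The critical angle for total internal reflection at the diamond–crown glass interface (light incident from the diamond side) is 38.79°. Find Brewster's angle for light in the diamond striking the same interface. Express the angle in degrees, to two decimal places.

θ_B ≈ 32.07°

sin θ_c = n₂/n₁, so n₂/n₁ = sin 38.79° = 0.6265.
Brewster: tan θ_B = n₂/n₁ = 0.6265.
θ_B = arctan(0.6265) = 32.07°.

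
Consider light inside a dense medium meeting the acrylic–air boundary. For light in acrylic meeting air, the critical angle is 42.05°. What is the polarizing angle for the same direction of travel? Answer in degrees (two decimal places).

At the critical angle sin θ_c = n₂/n₁, giving n₂/n₁ = sin 42.05° = 0.6698.
Then tan θ_B = n₂/n₁ = 0.6698, so θ_B = arctan 0.6698 = 33.81°.

θ_B ≈ 33.81°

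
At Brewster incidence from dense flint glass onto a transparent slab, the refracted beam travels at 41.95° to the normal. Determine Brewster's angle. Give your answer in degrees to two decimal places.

θ_B ≈ 48.05°

At Brewster's angle the reflected and refracted rays are perpendicular, so θ_B + θ_t = 90°.
So θ_B = 90° − θ_t = 90° − 41.95° = 48.05°.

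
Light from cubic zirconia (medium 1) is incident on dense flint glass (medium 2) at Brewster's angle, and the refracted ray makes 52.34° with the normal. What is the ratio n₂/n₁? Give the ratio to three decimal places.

θ_B + θ_t = 90°, so θ_B = 90° − 52.34° = 37.66°.
Then n₂/n₁ = tan θ_B = tan 37.66° = 0.772.

n₂/n₁ ≈ 0.772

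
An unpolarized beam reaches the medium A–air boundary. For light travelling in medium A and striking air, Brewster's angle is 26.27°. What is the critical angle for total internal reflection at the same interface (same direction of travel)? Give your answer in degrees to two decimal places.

tan θ_B = n₂/n₁ = tan 26.27° = 0.4936.
Total internal reflection: sin θ_c = n₂/n₁ = 0.4936.
θ_c = arcsin(0.4936) = 29.58°.

θ_c ≈ 29.58°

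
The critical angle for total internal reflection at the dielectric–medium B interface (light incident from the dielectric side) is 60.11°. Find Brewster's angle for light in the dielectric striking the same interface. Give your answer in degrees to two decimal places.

θ_B ≈ 40.92°

n₂/n₁ = sin θ_c = sin 60.11° = 0.8670.
tan θ_B equals the same ratio, so θ_B = arctan(0.8670) = 40.92°.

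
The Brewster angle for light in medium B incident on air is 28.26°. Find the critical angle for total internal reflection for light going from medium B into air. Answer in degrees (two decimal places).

tan θ_B = n₂/n₁ = tan 28.26° = 0.5375.
Total internal reflection: sin θ_c = n₂/n₁ = 0.5375.
θ_c = arcsin(0.5375) = 32.52°.

θ_c ≈ 32.52°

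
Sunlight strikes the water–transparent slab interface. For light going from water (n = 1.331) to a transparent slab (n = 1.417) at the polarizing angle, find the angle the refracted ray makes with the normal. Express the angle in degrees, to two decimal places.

θ_t ≈ 43.21°

First find Brewster's angle: tan θ_B = 1.417/1.331 = 1.0646, giving θ_B = 46.79°.
Since θ_B + θ_t = 90° at Brewster incidence, θ_t = 90° − 46.79° = 43.21°.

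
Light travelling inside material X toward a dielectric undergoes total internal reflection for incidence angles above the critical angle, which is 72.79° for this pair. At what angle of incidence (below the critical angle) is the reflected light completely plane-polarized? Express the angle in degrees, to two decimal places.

θ_B ≈ 43.69°

n₂/n₁ = sin θ_c = sin 72.79° = 0.9552.
tan θ_B equals the same ratio, so θ_B = arctan(0.9552) = 43.69°.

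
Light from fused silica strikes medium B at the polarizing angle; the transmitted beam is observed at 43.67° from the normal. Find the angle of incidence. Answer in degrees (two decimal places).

Brewster's condition makes the reflected and refracted beams perpendicular: θ_B + θ_t = 90°.
So θ_B = 90° − θ_t = 90° − 43.67° = 46.33°.

θ_B ≈ 46.33°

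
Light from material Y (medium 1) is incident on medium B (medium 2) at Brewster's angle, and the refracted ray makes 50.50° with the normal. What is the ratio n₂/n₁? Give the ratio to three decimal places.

n₂/n₁ ≈ 0.824

θ_B + θ_t = 90°, so θ_B = 90° − 50.50° = 39.50°.
tan θ_B = n₂/n₁, so n₂/n₁ = tan 39.50° = 0.824.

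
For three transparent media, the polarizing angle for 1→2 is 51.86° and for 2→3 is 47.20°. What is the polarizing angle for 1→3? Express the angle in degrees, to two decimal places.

θ_B ≈ 53.98°

tan θ_B(1→2) = n₂/n₁ = tan 51.86° = 1.2735.
tan θ_B(2→3) = n₃/n₂ = tan 47.20° = 1.0799.
n₃/n₁ = 1.3753. Then tan θ_B(1→3) = n₃/n₁, so θ_B(1→3) = arctan(1.3753) = 53.98°.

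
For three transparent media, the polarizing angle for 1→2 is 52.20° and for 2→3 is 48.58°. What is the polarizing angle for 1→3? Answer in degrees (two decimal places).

n₂/n₁ = tan 52.20° = 1.2892 and n₃/n₂ = tan 48.58° = 1.1335.
n₃/n₁ = 1.4613. Then tan θ_B(1→3) = n₃/n₁, so θ_B(1→3) = arctan(1.4613) = 55.61°.

θ_B ≈ 55.61°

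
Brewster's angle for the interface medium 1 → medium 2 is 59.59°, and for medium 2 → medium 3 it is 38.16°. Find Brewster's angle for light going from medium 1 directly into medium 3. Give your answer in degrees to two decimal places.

tan θ_B(1→2) = n₂/n₁ = tan 59.59° = 1.7038.
tan θ_B(2→3) = n₃/n₂ = tan 38.16° = 0.7858.
So n₃/n₁ = (n₂/n₁)(n₃/n₂) = 1.7038 × 0.7858 = 1.3388.
θ_B(1→3) = arctan(1.3388) = 53.24°.

θ_B ≈ 53.24°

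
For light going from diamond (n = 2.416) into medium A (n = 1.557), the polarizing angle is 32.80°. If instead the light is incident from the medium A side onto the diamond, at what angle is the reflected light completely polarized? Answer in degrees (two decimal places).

θ_B' ≈ 57.20°

The two Brewster angles are complementary: θ_B' = 90° − θ_B = 90° − 32.80° = 57.20°.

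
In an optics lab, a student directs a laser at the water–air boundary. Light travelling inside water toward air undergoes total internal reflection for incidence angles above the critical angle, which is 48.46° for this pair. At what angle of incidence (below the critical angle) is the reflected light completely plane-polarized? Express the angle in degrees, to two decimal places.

θ_B ≈ 36.81°

n₂/n₁ = sin θ_c = sin 48.46° = 0.7485.
tan θ_B equals the same ratio, so θ_B = arctan(0.7485) = 36.81°.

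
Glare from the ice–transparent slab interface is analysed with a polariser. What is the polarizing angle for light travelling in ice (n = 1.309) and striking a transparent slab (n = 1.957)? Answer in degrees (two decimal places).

θ_B ≈ 56.22°

tan θ_B = n₂/n₁ = 1.957/1.309 = 1.4950. Taking the arctangent, θ_B = 56.22°.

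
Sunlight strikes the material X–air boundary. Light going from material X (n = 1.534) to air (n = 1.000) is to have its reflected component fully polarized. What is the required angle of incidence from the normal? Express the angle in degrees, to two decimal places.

θ_B ≈ 33.10°

Brewster's condition: tan θ_B = n₂/n₁ = 1.000/1.534 = 0.6519.
So θ_B = arctan 0.6519 = 33.10°.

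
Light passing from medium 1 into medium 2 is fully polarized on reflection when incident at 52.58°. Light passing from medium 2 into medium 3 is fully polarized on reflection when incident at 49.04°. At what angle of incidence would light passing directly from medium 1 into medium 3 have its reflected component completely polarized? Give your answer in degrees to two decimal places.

tan θ_B(1→2) = n₂/n₁ = tan 52.58° = 1.3070.
tan θ_B(2→3) = n₃/n₂ = tan 49.04° = 1.1520.
n₃/n₁ = 1.5057. Then tan θ_B(1→3) = n₃/n₁, so θ_B(1→3) = arctan(1.5057) = 56.41°.

θ_B ≈ 56.41°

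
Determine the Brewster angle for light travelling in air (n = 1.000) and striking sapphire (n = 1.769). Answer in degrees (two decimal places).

θ_B ≈ 60.52°

At Brewster's angle the reflected and refracted rays are perpendicular, which with Snell's law gives tan θ_B = n₂/n₁.
Here n₂/n₁ = 1.769/1.000 = 1.7690, and Brewster's law gives tan θ_B = n₂/n₁. Taking the arctangent, θ_B = 60.52°.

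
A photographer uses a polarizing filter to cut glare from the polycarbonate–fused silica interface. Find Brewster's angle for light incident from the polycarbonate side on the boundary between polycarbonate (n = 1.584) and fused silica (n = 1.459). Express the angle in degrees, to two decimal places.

The reflected p-component vanishes when tan θ_B = n₂/n₁.
Brewster's condition: tan θ_B = n₂/n₁ = 1.459/1.584 = 0.9211. Taking the arctangent, θ_B = 42.65°.

θ_B ≈ 42.65°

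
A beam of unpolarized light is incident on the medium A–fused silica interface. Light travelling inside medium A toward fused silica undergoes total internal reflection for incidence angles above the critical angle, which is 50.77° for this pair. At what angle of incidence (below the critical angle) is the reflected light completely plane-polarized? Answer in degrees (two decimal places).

At the critical angle sin θ_c = n₂/n₁, giving n₂/n₁ = sin 50.77° = 0.7746.
Then tan θ_B = n₂/n₁ = 0.7746, so θ_B = arctan 0.7746 = 37.76°.

θ_B ≈ 37.76°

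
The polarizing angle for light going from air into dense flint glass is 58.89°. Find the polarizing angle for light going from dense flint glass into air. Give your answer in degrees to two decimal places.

The two Brewster angles are complementary: θ_B' = 90° − θ_B = 90° − 58.89° = 31.11°.

θ_B' ≈ 31.11°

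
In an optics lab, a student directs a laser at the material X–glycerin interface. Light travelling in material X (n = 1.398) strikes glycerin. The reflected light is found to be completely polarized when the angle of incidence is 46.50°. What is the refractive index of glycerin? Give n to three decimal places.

n ≈ 1.473

At the polarizing angle, tan θ_B = n₂/n₁ with n₁ on the incident side (material X) and n₂ on the transmitted side (glycerin).
n₂ = n₁ tan θ_B = 1.398 × tan 46.50° = 1.473.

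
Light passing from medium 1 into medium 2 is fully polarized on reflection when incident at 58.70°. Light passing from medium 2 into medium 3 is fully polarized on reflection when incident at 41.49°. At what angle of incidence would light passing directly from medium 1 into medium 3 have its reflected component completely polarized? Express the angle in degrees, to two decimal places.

Each Brewster angle gives a ratio: n₂/n₁ = tan 58.70° = 1.6447, n₃/n₂ = tan 41.49° = 0.8844.
n₃/n₁ = 1.4546. Then tan θ_B(1→3) = n₃/n₁, so θ_B(1→3) = arctan(1.4546) = 55.49°.

θ_B ≈ 55.49°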